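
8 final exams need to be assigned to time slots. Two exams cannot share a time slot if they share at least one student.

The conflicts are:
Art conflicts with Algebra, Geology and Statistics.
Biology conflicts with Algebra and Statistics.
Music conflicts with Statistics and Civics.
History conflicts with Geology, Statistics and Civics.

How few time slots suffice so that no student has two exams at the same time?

Music and Civics conflict, so at least 2 time slots are needed.
Using 2 time slots: Art=2, Biology=2, Music=2, Algebra=1, History=2, Geology=1, Statistics=1, Civics=1. Each listed conflict is separated.

2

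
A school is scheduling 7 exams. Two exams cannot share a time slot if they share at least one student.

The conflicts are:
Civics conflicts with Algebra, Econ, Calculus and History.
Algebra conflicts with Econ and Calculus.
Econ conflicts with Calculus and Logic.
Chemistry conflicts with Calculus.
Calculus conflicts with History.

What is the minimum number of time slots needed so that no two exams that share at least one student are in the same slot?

Civics, Algebra, Econ, Calculus are mutually in conflict, so at least 4 time slots are needed.
4 time slots suffice: time slot 1 → {Calculus, Logic}; time slot 2 → {Civics, Chemistry}; time slot 3 → {Econ, History}; time slot 4 → {Algebra}. Every pair that conflicts lands in different time slots.

4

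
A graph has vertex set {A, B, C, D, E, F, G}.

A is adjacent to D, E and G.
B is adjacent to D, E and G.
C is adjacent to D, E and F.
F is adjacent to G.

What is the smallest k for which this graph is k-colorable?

The cycle G-A-D-C-F-G has odd length 5, so it cannot be 2-colored; at least 3 colors are needed.
3 colors suffice: color red → {D, E, G}; color blue → {A, B, C}; color green → {F}. Each edge has distinct colors on its endpoints.

3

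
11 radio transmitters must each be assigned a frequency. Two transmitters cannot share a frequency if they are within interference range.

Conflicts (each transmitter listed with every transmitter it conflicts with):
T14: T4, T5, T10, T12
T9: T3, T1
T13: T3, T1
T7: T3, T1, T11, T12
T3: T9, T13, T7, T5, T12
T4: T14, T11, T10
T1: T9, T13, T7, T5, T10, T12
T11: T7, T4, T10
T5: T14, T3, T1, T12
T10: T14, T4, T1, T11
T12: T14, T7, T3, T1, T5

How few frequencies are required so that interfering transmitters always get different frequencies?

3

T7, T1, T12 are mutually in conflict, so at least 3 frequencies are needed.
3 frequencies suffice: frequency 1 → {T14, T3, T1, T11}; frequency 2 → {T9, T13, T10, T12}; frequency 3 → {T7, T4, T5}. No two conflicting transmitters share a frequency.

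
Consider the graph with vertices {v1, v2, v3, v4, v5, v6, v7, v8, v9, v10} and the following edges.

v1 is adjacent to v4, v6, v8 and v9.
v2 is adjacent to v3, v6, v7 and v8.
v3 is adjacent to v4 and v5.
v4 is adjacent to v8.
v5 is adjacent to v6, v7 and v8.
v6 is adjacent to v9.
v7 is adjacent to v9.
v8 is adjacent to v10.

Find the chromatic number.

3

v1, v6, v9 are pairwise adjacent, so at least 3 colors are needed.
A valid assignment using 3 colors: v1=blue, v2=blue, v3=red, v4=green, v5=blue, v6=red, v7=red, v8=red, v9=green, v10=blue. Each edge has distinct colors on its endpoints.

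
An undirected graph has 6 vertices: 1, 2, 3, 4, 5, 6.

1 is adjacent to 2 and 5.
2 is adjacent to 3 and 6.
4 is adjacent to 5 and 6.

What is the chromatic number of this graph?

3

The cycle 1-5-4-6-2-1 has odd length 5, so it cannot be 2-colored; at least 3 colors are needed.
3 colors suffice: color red → {2, 4}; color blue → {3, 5, 6}; color green → {1}. Each edge has distinct colors on its endpoints.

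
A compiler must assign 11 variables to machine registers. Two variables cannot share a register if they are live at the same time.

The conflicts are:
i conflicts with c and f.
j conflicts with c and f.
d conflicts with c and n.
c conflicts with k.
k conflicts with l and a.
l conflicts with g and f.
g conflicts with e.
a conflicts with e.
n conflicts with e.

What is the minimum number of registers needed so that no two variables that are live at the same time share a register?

3

The cycle l-g-e-a-k-l has odd length 5, so it cannot be 2-colored; at least 3 registers are needed.
3 registers suffice: i=2, j=2, d=2, c=1, k=2, l=3, g=2, a=3, f=1, n=3, e=1. No two conflicting variables share a register.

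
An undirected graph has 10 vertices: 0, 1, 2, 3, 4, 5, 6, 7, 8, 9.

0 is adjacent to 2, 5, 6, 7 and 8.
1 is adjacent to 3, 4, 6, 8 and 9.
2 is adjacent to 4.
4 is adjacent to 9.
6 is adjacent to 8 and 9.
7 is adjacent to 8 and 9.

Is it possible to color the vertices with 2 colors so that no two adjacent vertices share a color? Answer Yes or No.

No

1, 6, 9 are pairwise adjacent, so at least 3 colors are needed.
So 2 colors are not enough.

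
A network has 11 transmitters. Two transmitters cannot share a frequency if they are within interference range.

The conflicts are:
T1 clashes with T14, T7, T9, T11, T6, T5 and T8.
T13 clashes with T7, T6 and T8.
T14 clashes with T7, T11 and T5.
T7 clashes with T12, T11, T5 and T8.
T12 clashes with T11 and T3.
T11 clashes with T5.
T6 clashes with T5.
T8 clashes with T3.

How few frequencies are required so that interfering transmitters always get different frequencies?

T1, T14, T7, T11, T5 pairwise conflict, so at least 5 frequencies are needed.
5 frequencies suffice: frequency 1 → {T1, T13, T12}; frequency 2 → {T7, T9, T6, T3}; frequency 3 → {T11, T8}; frequency 4 → {T5}; frequency 5 → {T14}. Each listed conflict is separated.

5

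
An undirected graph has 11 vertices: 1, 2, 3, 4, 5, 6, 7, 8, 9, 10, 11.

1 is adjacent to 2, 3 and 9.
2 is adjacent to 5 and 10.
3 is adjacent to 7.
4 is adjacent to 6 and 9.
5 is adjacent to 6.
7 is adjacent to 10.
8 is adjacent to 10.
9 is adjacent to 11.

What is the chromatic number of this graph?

The cycle 7-3-1-2-10-7 has odd length 5, so it cannot be 2-colored; at least 3 colors are needed.
3 colors suffice: color red → {2, 6, 7, 8, 9}; color blue → {1, 4, 5, 10, 11}; color green → {3}. No two adjacent vertices share a color.

3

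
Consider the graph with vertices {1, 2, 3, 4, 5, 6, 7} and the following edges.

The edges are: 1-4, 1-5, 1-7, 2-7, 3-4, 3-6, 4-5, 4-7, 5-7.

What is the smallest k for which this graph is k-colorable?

4

1, 4, 5, 7 form a clique, so at least 4 colors are needed.
4 colors suffice: color red → {3, 7}; color blue → {2, 4, 6}; color green → {1}; color yellow → {5}. Each edge has distinct colors on its endpoints.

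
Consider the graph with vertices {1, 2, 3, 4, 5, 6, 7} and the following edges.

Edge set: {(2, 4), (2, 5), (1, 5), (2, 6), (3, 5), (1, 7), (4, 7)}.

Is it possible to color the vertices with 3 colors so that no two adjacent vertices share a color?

Yes

The chromatic number is 3. The cycle 2-5-1-7-4-2 has odd length 5, so it cannot be 2-colored; at least 3 colors are needed.
3 colors suffice: color red → {1, 2, 3}; color blue → {4, 5, 6}; color green → {7}.
That is already a proper 3-coloring.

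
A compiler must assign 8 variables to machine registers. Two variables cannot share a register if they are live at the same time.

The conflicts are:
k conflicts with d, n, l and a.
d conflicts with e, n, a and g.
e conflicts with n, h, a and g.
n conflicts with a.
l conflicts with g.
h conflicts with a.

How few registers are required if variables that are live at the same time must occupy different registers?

4

k, d, n, a pairwise conflict, so at least 4 registers are needed.
4 registers suffice: k=1, d=2, e=1, n=4, l=2, h=2, a=3, g=3. No two conflicting variables share a register.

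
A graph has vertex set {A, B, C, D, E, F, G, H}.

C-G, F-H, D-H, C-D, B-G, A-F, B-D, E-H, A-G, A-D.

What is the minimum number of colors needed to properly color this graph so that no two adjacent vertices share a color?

D and H are adjacent, so at least 2 colors are needed.
One proper 2-coloring: A=blue, B=blue, C=blue, D=red, E=red, F=red, G=red, H=blue. Every edge joins two different colors.

2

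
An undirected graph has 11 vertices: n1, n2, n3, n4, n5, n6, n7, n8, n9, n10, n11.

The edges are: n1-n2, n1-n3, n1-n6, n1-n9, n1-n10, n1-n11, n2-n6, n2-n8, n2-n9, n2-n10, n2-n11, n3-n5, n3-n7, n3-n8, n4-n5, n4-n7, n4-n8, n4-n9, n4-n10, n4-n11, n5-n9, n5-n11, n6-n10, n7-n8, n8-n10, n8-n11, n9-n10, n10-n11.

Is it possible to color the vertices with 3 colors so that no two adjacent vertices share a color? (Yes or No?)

n1, n2, n6, n10 are pairwise adjacent (a clique of size 4), so at least 4 colors are needed.
So 3 colors are not enough.

No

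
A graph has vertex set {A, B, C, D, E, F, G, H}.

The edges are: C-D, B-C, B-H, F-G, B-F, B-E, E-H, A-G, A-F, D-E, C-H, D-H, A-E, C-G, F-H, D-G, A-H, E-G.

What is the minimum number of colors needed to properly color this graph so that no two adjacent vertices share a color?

B, C, H are pairwise adjacent, so at least 3 colors are needed.
3 colors suffice: A=3, B=3, C=2, D=3, E=2, F=2, G=1, H=1. Every edge joins two different colors.

3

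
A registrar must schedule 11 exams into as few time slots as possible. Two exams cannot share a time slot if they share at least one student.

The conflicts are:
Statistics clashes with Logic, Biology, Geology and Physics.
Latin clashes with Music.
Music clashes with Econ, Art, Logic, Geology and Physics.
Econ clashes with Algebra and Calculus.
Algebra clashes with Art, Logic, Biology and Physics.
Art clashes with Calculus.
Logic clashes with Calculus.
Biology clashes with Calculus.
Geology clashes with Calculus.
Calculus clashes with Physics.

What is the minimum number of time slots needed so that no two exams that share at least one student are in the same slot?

2

Statistics and Geology conflict, so at least 2 time slots are needed.
A valid assignment using 2 time slots: Statistics=1, Latin=2, Music=1, Econ=2, Algebra=1, Art=2, Logic=2, Biology=2, Geology=2, Calculus=1, Physics=2. No two conflicting exams share a time slot.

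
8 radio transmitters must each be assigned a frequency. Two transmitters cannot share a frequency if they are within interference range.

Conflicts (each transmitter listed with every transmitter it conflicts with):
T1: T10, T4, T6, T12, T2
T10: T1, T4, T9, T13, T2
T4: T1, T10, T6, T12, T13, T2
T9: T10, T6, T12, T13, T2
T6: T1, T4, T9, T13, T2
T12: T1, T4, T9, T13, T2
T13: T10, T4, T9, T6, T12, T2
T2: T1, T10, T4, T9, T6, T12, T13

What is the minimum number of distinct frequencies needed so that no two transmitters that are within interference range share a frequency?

4

T4, T12, T13, T2 all conflict with each other, so at least 4 frequencies are needed.
A valid assignment using 4 frequencies: T1=2, T10=4, T4=3, T9=3, T6=4, T12=4, T13=2, T2=1. Every pair that conflicts lands in different frequencies.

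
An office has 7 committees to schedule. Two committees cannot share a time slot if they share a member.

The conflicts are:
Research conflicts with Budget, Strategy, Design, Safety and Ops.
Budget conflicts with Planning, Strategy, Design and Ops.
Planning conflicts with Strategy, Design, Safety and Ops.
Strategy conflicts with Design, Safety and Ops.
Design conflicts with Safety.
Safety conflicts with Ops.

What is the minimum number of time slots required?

4

Budget, Planning, Strategy, Design all conflict with each other, so at least 4 time slots are needed.
4 time slots suffice: time slot 1 → {Strategy}; time slot 2 → {Budget, Safety}; time slot 3 → {Design, Ops}; time slot 4 → {Research, Planning}. Every pair that conflicts lands in different time slots.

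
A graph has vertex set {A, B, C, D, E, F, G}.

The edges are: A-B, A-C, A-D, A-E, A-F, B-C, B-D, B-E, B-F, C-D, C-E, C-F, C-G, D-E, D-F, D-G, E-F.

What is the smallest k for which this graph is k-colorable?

6

A, B, C, D, E, F form a clique, so at least 6 colors are needed.
6 colors suffice: color 1 → {D}; color 2 → {C}; color 3 → {A, G}; color 4 → {B}; color 5 → {E}; color 6 → {F}. Each edge has distinct colors on its endpoints.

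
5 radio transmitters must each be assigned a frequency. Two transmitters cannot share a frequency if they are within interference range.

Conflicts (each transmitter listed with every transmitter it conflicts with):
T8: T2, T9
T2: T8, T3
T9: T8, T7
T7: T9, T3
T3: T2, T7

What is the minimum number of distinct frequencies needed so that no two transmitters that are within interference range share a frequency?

3

The cycle T3-T2-T8-T9-T7-T3 has odd length 5, so it cannot be 2-colored; at least 3 frequencies are needed.
A valid assignment using 3 frequencies: T8=1, T2=2, T9=2, T7=3, T3=1. Every pair that conflicts lands in different frequencies.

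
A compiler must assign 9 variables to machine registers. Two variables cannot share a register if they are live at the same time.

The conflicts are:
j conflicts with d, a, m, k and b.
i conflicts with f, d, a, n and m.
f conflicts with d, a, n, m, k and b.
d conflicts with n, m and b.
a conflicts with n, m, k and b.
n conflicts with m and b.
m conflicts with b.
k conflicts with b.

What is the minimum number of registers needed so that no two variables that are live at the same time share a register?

5

f, d, n, m, b pairwise conflict, so at least 5 registers are needed.
5 registers suffice: register 1 → {m, k}; register 2 → {i, b}; register 3 → {j, f}; register 4 → {d, a}; register 5 → {n}. Every pair that conflicts lands in different registers.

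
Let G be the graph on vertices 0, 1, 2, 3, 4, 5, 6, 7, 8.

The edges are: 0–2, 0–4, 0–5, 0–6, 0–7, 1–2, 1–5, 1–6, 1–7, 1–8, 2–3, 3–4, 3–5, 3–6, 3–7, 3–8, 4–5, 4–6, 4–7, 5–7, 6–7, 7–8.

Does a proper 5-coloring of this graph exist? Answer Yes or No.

The chromatic number is 4. 3, 4, 6, 7 form a clique, so at least 4 colors are needed.
4 colors suffice: color red → {2, 7}; color blue → {0, 1, 3}; color green → {4, 8}; color yellow → {5, 6}.
Since 5 ≥ 4, a proper 5-coloring certainly exists.

Yes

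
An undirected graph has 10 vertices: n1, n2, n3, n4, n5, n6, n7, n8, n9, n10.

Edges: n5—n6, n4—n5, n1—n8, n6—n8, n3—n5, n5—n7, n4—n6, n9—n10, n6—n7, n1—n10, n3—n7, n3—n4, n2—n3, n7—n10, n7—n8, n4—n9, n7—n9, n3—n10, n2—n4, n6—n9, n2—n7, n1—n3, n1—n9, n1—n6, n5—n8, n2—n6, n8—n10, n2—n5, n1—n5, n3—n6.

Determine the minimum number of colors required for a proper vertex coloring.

n2, n3, n5, n6, n7 form a clique, so at least 5 colors are needed.
A valid assignment using 5 colors: n1=3, n2=5, n3=4, n4=3, n5=2, n6=1, n7=3, n8=4, n9=2, n10=1. Every edge joins two different colors.

5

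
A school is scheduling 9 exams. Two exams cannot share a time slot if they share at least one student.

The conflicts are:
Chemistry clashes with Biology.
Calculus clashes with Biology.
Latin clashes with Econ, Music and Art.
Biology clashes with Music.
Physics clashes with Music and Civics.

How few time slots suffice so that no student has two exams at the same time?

Calculus and Biology conflict, so at least 2 time slots are needed.
2 time slots suffice: Chemistry=2, Calculus=2, Latin=1, Biology=1, Physics=1, Econ=2, Music=2, Civics=2, Art=2. Each listed conflict is separated.

2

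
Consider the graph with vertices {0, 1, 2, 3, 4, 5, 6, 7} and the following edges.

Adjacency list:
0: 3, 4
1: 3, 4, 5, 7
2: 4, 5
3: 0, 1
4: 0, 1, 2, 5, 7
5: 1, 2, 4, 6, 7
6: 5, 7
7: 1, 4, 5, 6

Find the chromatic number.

1, 4, 5, 7 form a clique, so at least 4 colors are needed.
4 colors suffice: color red → {0, 5}; color blue → {3, 4, 6}; color green → {2, 7}; color yellow → {1}. Every edge joins two different colors.

4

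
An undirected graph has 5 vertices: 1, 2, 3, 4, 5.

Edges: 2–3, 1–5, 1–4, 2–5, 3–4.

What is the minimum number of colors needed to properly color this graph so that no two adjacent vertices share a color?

The cycle 5-1-4-3-2-5 has odd length 5, so it cannot be 2-colored; at least 3 colors are needed.
One proper 3-coloring: 1=blue, 2=red, 3=blue, 4=red, 5=green. Every edge joins two different colors.

3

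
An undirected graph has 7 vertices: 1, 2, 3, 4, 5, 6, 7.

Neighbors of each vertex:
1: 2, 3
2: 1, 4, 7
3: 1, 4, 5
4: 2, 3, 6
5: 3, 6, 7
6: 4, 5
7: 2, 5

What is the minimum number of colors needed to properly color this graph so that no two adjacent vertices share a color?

3

The cycle 7-5-6-4-2-7 has odd length 5, so it cannot be 2-colored; at least 3 colors are needed.
3 colors suffice: color red → {2, 5}; color blue → {3, 6, 7}; color green → {1, 4}. Every edge joins two different colors.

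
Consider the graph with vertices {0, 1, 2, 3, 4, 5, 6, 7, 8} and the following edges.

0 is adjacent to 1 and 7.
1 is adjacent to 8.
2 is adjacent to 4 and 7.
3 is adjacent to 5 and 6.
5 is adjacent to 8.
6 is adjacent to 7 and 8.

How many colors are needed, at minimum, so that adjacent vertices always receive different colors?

The cycle 0-1-8-6-7-0 has odd length 5, so it cannot be 2-colored; at least 3 colors are needed.
One proper 3-coloring: 0=b, 1=c, 2=b, 3=a, 4=a, 5=b, 6=b, 7=a, 8=a. Every edge joins two different colors.

3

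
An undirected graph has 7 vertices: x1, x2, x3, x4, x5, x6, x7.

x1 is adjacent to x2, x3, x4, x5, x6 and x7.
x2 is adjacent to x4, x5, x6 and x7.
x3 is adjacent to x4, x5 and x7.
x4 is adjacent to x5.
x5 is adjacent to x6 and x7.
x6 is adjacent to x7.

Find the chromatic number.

5

x1, x2, x5, x6, x7 are pairwise adjacent (a clique of size 5), so at least 5 colors are needed.
5 colors suffice: color 1 → {x1}; color 2 → {x5}; color 3 → {x4, x7}; color 4 → {x2, x3}; color 5 → {x6}. No two adjacent vertices share a color.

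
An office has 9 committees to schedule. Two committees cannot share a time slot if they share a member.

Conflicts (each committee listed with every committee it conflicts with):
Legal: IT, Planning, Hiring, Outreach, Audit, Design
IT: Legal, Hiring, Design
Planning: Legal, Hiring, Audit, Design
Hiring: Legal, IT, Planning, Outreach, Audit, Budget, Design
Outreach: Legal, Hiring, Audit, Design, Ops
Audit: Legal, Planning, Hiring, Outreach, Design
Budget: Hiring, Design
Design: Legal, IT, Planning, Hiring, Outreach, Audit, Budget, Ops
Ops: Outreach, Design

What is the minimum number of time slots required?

5

Legal, Hiring, Outreach, Audit, Design are mutually in conflict, so at least 5 time slots are needed.
5 time slots suffice: time slot 1 → {Design}; time slot 2 → {Hiring, Ops}; time slot 3 → {Legal, Budget}; time slot 4 → {IT, Planning, Outreach}; time slot 5 → {Audit}. No two conflicting committees share a time slot.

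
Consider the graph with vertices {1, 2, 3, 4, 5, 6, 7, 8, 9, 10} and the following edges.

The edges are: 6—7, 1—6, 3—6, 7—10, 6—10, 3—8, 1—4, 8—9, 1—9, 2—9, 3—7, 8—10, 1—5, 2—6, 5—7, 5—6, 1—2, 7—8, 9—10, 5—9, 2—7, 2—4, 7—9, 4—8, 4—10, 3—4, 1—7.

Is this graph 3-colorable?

No

1, 5, 7, 9 are pairwise adjacent (a clique of size 4), so at least 4 colors are needed.
So 3 colors are not enough.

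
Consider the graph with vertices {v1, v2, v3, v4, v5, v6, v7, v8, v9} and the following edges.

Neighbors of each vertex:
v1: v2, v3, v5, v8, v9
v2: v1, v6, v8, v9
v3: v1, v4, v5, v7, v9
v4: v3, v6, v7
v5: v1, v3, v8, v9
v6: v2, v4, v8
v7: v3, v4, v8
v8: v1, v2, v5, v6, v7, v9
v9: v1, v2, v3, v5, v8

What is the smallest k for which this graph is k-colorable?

4

v1, v5, v8, v9 form a clique, so at least 4 colors are needed.
4 colors suffice: color 1 → {v3, v8}; color 2 → {v6, v7, v9}; color 3 → {v1, v4}; color 4 → {v2, v5}. No two adjacent vertices share a color.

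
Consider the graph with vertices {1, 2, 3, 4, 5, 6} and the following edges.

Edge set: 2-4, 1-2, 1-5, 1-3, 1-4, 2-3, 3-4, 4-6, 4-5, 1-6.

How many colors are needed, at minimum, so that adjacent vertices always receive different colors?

4

1, 2, 3, 4 form a clique, so at least 4 colors are needed.
A valid assignment using 4 colors: 1=a, 2=c, 3=d, 4=b, 5=c, 6=c. Every edge joins two different colors.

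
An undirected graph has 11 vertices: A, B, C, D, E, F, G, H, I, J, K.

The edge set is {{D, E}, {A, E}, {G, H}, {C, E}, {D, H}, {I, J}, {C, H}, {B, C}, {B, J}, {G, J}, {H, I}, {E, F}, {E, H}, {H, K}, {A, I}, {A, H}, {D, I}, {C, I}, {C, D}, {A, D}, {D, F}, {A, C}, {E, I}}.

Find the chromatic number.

6

A, C, D, E, H, I are pairwise adjacent (a clique of size 6), so at least 6 colors are needed.
6 colors suffice: color 1 → {F, H, J}; color 2 → {B, G, I, K}; color 3 → {E}; color 4 → {C}; color 5 → {D}; color 6 → {A}. No two adjacent vertices share a color.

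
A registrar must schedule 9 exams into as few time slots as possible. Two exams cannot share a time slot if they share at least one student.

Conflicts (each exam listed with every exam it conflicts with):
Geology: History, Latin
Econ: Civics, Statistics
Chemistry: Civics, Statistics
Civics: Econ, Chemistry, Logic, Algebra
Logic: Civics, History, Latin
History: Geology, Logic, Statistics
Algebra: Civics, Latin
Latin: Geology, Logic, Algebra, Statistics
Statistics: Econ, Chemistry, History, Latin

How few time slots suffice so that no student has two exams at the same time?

The cycle Statistics-Latin-Algebra-Civics-Chemistry-Statistics has odd length 5, so it cannot be 2-colored; at least 3 time slots are needed.
Using 3 time slots: Geology=1, Econ=2, Chemistry=2, Civics=1, Logic=3, History=2, Algebra=3, Latin=2, Statistics=1. Each listed conflict is separated.

3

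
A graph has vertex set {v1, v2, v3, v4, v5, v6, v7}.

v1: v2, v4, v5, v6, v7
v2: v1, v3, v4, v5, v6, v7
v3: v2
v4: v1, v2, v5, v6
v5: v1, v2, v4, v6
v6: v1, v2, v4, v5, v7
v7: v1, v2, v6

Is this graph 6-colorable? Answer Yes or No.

The chromatic number is 5. v1, v2, v4, v5, v6 are mutually adjacent (a clique of size 5), so at least 5 colors are needed.
5 colors suffice: v1=green, v2=red, v3=blue, v4=purple, v5=yellow, v6=blue, v7=yellow.
Since 6 ≥ 5, a proper 6-coloring certainly exists.

Yes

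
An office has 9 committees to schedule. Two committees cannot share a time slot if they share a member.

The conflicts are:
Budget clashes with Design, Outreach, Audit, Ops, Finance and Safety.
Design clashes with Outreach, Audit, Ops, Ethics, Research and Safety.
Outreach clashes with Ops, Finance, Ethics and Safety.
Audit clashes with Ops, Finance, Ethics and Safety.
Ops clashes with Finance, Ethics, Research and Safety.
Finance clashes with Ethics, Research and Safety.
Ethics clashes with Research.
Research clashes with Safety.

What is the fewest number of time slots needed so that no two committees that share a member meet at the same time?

5

Budget, Audit, Ops, Finance, Safety all conflict with each other, so at least 5 time slots are needed.
A valid assignment using 5 time slots: Budget=4, Design=3, Outreach=5, Audit=5, Ops=1, Finance=3, Ethics=2, Research=4, Safety=2. Each listed conflict is separated.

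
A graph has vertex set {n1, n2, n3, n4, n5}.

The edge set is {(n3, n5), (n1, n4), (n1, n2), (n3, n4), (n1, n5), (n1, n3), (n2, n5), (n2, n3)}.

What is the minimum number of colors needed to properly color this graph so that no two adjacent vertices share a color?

n1, n2, n3, n5 are mutually adjacent (a clique of size 4), so at least 4 colors are needed.
4 colors suffice: color 1 → {n1}; color 2 → {n3}; color 3 → {n4, n5}; color 4 → {n2}. Every edge joins two different colors.

4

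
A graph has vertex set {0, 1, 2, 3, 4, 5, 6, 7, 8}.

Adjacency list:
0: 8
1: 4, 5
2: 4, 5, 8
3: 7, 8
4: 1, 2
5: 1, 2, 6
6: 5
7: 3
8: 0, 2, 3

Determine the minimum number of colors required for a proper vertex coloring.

2 and 5 are adjacent, so at least 2 colors are needed.
2 colors suffice: color a → {0, 1, 2, 3, 6}; color b → {4, 5, 7, 8}. Every edge joins two different colors.

2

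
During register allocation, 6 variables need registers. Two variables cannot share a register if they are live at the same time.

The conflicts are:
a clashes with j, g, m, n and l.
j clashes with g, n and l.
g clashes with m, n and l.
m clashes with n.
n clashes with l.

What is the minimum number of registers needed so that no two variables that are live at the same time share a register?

a, j, g, n, l are mutually in conflict, so at least 5 registers are needed.
A valid assignment using 5 registers: a=1, j=4, g=2, m=4, n=3, l=5. Every pair that conflicts lands in different registers.

5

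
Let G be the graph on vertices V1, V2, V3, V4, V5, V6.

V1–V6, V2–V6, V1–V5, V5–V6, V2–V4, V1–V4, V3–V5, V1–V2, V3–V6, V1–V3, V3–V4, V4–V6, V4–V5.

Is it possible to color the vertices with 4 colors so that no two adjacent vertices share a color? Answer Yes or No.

V1, V3, V4, V5, V6 are mutually adjacent (a clique of size 5), so at least 5 colors are needed.
So 4 colors are not enough.

No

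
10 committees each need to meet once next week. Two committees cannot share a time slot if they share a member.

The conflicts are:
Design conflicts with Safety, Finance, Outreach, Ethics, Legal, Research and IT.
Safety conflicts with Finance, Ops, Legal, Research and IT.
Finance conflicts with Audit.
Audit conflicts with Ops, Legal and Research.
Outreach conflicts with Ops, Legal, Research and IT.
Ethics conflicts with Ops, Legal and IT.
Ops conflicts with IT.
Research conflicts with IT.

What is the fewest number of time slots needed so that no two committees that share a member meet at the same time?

Design, Outreach, Research, IT pairwise conflict, so at least 4 time slots are needed.
A valid assignment using 4 time slots: Design=1, Safety=2, Finance=3, Audit=2, Outreach=2, Ethics=2, Ops=1, Legal=3, Research=4, IT=3. Each listed conflict is separated.

4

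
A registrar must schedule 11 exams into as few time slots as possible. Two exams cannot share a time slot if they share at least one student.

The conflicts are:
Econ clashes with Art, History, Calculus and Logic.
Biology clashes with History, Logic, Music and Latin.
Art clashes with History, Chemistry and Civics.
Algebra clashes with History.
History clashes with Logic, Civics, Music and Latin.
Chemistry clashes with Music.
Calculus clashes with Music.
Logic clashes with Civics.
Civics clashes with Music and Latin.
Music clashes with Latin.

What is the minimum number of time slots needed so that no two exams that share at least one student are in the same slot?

History, Civics, Music, Latin pairwise conflict, so at least 4 time slots are needed.
4 time slots suffice: time slot 1 → {History, Chemistry, Calculus}; time slot 2 → {Art, Algebra, Logic, Music}; time slot 3 → {Econ, Biology, Civics}; time slot 4 → {Latin}. Every pair that conflicts lands in different time slots.

4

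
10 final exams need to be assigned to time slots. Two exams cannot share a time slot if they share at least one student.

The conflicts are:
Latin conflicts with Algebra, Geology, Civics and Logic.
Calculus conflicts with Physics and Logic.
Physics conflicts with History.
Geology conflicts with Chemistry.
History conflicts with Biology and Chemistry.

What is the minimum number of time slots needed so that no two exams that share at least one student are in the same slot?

The cycle Latin-Geology-Chemistry-History-Physics-Calculus-Logic-Latin has odd length 7, so it cannot be 2-colored; at least 3 time slots are needed.
A valid assignment using 3 time slots: Latin=1, Calculus=1, Physics=2, Algebra=2, Geology=3, Civics=2, Logic=2, History=1, Biology=2, Chemistry=2. No two conflicting exams share a time slot.

3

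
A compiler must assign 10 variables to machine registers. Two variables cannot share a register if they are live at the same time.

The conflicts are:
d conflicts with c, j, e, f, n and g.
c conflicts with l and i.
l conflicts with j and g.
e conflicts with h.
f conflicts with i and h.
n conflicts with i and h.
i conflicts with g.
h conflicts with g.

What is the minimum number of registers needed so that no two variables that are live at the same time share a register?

2

d and g conflict, so at least 2 registers are needed.
2 registers suffice: register 1 → {d, l, i, h}; register 2 → {c, j, e, f, n, g}. Every pair that conflicts lands in different registers.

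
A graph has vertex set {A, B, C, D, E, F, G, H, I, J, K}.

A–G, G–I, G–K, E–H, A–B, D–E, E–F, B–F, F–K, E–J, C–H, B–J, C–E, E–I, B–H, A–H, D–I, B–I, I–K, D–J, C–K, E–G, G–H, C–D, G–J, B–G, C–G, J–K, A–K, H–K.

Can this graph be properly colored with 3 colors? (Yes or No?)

A, B, G, H form a clique, so at least 4 colors are needed.
So 3 colors are not enough.

No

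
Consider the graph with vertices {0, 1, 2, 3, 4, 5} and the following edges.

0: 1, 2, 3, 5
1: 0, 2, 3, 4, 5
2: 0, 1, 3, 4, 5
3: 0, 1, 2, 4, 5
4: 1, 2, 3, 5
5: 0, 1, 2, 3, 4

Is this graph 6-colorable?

Yes

The chromatic number is 5. 0, 1, 2, 3, 5 are pairwise adjacent (a clique of size 5), so at least 5 colors are needed.
5 colors suffice: color a → {5}; color b → {2}; color c → {1}; color d → {3}; color e → {0, 4}.
Since 6 ≥ 5, a proper 6-coloring certainly exists.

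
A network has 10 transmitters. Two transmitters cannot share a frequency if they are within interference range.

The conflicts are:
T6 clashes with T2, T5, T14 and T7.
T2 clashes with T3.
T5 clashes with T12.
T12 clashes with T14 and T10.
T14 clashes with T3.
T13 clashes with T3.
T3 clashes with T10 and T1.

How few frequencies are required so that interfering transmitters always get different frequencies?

2

T3 and T1 conflict, so at least 2 frequencies are needed.
2 frequencies suffice: frequency 1 → {T6, T12, T3}; frequency 2 → {T2, T5, T14, T7, T13, T10, T1}. Each listed conflict is separated.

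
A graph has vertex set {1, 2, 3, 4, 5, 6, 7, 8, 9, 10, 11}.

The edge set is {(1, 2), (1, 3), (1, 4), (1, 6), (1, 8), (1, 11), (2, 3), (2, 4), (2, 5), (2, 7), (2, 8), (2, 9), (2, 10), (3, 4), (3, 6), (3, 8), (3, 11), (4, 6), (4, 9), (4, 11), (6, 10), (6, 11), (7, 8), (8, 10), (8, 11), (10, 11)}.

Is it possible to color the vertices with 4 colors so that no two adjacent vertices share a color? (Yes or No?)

1, 3, 4, 6, 11 are pairwise adjacent (a clique of size 5), so at least 5 colors are needed.
So 4 colors are not enough.

No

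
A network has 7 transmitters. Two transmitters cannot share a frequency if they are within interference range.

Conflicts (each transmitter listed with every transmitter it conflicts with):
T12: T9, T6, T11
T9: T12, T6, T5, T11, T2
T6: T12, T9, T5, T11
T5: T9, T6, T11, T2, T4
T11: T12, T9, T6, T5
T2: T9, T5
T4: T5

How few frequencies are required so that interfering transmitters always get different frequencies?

T9, T6, T5, T11 pairwise conflict, so at least 4 frequencies are needed.
Using 4 frequencies: T12=1, T9=2, T6=3, T5=1, T11=4, T2=3, T4=2. Every pair that conflicts lands in different frequencies.

4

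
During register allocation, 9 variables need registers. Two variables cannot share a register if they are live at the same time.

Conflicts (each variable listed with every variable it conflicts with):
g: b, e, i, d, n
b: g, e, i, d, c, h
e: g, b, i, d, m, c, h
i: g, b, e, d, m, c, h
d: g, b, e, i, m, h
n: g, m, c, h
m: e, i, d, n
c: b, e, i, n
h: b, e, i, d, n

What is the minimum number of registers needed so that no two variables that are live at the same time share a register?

b, e, i, d, h all conflict with each other, so at least 5 registers are needed.
5 registers suffice: register 1 → {i, n}; register 2 → {e}; register 3 → {b, m}; register 4 → {d, c}; register 5 → {g, h}. Each listed conflict is separated.

5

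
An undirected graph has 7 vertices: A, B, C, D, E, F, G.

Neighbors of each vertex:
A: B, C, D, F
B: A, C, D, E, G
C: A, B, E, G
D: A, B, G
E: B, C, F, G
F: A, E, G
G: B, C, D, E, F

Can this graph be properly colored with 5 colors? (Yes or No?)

The chromatic number is 4. B, C, E, G are pairwise adjacent (a clique of size 4), so at least 4 colors are needed.
One proper 4-coloring: A=2, B=1, C=4, D=3, E=3, F=1, G=2.
Since 5 ≥ 4, a proper 5-coloring certainly exists.

Yes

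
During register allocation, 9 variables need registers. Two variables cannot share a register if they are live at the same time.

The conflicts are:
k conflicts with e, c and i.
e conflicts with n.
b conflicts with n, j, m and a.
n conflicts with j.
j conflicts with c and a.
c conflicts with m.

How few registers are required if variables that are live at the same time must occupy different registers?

3

b, n, j all conflict with each other, so at least 3 registers are needed.
3 registers suffice: k=1, e=2, b=2, n=3, j=1, c=2, m=1, a=3, i=2. No two conflicting variables share a register.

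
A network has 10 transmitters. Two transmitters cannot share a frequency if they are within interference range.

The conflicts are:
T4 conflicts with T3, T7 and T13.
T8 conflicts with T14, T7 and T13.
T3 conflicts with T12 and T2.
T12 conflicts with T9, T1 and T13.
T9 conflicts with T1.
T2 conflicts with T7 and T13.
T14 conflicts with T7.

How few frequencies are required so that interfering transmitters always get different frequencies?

3

T12, T9, T1 pairwise conflict, so at least 3 frequencies are needed.
3 frequencies suffice: frequency 1 → {T3, T9, T7, T13}; frequency 2 → {T4, T8, T12, T2}; frequency 3 → {T14, T1}. No two conflicting transmitters share a frequency.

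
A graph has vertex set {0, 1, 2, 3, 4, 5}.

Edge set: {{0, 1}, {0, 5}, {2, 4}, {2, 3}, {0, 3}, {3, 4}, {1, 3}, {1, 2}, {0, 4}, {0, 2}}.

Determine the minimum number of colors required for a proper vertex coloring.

0, 1, 2, 3 are pairwise adjacent (a clique of size 4), so at least 4 colors are needed.
4 colors suffice: 0=red, 1=yellow, 2=blue, 3=green, 4=yellow, 5=blue. Every edge joins two different colors.

4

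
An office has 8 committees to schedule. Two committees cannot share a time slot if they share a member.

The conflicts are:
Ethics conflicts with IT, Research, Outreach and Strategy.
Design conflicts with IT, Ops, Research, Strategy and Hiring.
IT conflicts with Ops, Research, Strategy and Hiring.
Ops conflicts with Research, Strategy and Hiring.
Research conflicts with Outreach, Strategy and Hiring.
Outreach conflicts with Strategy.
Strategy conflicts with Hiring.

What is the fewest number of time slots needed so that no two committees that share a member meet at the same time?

Design, IT, Ops, Research, Strategy, Hiring pairwise conflict, so at least 6 time slots are needed.
Using 6 time slots: Ethics=4, Design=6, IT=3, Ops=5, Research=1, Outreach=3, Strategy=2, Hiring=4. Every pair that conflicts lands in different time slots.

6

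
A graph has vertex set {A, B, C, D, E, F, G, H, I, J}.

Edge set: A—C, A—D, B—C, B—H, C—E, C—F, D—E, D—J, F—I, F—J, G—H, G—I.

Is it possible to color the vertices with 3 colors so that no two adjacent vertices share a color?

Yes

The chromatic number is 3. The cycle D-J-F-C-E-D has odd length 5, so it cannot be 2-colored; at least 3 colors are needed.
A valid assignment using 3 colors: A=2, B=2, C=1, D=1, E=2, F=2, G=2, H=1, I=1, J=3.
That is already a proper 3-coloring.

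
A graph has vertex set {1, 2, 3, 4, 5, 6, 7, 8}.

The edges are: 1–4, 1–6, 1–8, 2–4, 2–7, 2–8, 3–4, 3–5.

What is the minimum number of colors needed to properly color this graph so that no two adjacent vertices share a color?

2

2 and 4 are adjacent, so at least 2 colors are needed.
2 colors suffice: 1=red, 2=red, 3=red, 4=blue, 5=blue, 6=blue, 7=blue, 8=blue. Every edge joins two different colors.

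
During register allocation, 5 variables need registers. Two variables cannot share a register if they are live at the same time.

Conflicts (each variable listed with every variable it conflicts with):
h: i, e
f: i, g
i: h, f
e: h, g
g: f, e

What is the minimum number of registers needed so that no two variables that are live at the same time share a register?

The cycle h-e-g-f-i-h has odd length 5, so it cannot be 2-colored; at least 3 registers are needed.
3 registers suffice: h=3, f=2, i=1, e=2, g=1. Every pair that conflicts lands in different registers.

3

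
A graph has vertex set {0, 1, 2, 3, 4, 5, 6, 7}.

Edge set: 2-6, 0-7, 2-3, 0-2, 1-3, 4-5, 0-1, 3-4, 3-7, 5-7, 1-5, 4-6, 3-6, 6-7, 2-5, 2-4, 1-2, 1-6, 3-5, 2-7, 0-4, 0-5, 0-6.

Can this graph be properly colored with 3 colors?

No

2, 3, 4, 6 are mutually adjacent (a clique of size 4), so at least 4 colors are needed.
So 3 colors are not enough.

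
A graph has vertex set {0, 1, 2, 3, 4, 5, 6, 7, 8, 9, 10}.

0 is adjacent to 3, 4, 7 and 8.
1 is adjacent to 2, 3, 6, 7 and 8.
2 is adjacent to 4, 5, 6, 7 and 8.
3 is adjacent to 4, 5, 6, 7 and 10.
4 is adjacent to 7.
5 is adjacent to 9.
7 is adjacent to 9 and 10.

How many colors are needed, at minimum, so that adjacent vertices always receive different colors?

0, 3, 4, 7 are pairwise adjacent (a clique of size 4), so at least 4 colors are needed.
4 colors suffice: color red → {5, 6, 7, 8}; color blue → {2, 3, 9}; color green → {0, 1, 10}; color yellow → {4}. Each edge has distinct colors on its endpoints.

4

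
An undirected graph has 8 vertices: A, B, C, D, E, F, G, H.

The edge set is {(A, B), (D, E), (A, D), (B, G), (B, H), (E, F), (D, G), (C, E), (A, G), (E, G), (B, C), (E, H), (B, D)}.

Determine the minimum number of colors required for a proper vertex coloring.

4

A, B, D, G are pairwise adjacent (a clique of size 4), so at least 4 colors are needed.
4 colors suffice: color red → {B, E}; color blue → {C, F, G, H}; color green → {D}; color yellow → {A}. Every edge joins two different colors.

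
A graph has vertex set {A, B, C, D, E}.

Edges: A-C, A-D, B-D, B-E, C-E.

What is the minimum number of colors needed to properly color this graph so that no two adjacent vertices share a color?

3

The cycle A-C-E-B-D-A has odd length 5, so it cannot be 2-colored; at least 3 colors are needed.
3 colors suffice: color red → {A, E}; color blue → {C, D}; color green → {B}. Every edge joins two different colors.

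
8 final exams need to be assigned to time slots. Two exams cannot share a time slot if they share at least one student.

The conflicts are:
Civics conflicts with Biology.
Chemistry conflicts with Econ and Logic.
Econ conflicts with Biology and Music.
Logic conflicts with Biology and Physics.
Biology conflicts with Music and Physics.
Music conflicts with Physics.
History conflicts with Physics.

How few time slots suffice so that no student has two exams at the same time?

3

Logic, Biology, Physics all conflict with each other, so at least 3 time slots are needed.
Using 3 time slots: Civics=2, Chemistry=1, Econ=2, Logic=3, Biology=1, Music=3, History=1, Physics=2. No two conflicting exams share a time slot.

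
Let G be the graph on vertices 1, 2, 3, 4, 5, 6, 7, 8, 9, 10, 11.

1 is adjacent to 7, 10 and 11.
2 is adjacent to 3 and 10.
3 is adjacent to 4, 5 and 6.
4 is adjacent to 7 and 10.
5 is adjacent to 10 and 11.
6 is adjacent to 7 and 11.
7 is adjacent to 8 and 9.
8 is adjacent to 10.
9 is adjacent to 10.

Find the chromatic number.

5 and 11 are adjacent, so at least 2 colors are needed.
2 colors suffice: color red → {3, 7, 10, 11}; color blue → {1, 2, 4, 5, 6, 8, 9}. Every edge joins two different colors.

2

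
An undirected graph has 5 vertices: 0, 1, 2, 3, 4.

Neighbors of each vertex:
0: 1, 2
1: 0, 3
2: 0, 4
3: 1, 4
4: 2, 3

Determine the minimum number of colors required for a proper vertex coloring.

3

The cycle 4-3-1-0-2-4 has odd length 5, so it cannot be 2-colored; at least 3 colors are needed.
3 colors suffice: color a → {1, 4}; color b → {2, 3}; color c → {0}. Each edge has distinct colors on its endpoints.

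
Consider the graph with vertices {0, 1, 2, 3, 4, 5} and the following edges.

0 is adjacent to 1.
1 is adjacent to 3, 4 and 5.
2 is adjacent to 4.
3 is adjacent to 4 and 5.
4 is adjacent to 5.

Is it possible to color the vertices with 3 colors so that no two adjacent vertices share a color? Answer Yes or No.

1, 3, 4, 5 form a clique, so at least 4 colors are needed.
So 3 colors are not enough.

No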